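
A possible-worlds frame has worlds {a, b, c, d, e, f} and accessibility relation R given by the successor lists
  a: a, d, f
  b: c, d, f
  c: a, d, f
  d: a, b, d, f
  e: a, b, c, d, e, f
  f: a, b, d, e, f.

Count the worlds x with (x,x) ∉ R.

Enumerating: b, c.

2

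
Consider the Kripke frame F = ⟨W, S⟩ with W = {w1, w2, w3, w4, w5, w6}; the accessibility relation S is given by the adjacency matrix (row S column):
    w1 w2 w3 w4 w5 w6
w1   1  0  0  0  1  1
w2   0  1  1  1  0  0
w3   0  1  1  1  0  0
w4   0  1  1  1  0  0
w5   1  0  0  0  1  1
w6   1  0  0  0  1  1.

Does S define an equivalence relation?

Yes

Reflexive: yes — every world is S-related to itself.
Symmetric: yes — every pair in S has its reverse in S.
Transitive: yes — every two-step S-path is closed by a direct edge.
So S is an equivalence relation.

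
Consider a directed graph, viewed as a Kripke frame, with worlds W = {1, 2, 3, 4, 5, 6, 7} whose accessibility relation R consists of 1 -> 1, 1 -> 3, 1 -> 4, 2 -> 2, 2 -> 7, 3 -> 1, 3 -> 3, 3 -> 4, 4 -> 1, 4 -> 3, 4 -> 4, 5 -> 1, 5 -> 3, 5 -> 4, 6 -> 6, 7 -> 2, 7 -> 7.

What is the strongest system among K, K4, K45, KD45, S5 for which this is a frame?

Transitive (axiom 4): yes — every two-step R-path is closed by a direct edge.
Euclidean (axiom 5): yes — any two successors of a common world are R-related.
Serial (axiom D): yes — every world has a successor (e.g. 1 R 1).
Reflexive (axiom T): no — 5 is not related to itself.
So F validates K, K4, K45, KD45; S5 would additionally require R to be reflexive. The strongest is KD45.

KD45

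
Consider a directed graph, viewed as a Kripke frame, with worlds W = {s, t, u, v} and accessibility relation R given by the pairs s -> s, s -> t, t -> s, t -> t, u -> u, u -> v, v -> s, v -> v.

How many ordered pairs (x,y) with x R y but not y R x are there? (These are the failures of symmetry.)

Enumerating: (u,v), (v,s).

2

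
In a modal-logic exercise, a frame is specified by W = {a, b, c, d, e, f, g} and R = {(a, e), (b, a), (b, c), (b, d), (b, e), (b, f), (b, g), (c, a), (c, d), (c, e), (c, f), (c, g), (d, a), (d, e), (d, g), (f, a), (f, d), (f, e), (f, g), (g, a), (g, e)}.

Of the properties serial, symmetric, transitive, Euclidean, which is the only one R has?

transitive

Serial: no — e has no R-successor.
Symmetric: no — a R e but not e R a.
Transitive: yes — every two-step R-path is closed by a direct edge.
Euclidean: no — b R a and b R c, but not a R c.
Only transitive holds.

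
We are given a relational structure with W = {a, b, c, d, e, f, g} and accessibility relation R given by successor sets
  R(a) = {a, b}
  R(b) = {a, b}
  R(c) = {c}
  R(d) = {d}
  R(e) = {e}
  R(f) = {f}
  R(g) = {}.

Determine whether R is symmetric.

Symmetric: yes — every pair in R has its reverse in R.

Yes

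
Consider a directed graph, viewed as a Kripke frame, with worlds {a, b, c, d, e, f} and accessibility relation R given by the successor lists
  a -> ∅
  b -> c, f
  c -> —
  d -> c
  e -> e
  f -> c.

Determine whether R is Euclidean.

Euclidean: no — b R c and b R f, but not c R f.

No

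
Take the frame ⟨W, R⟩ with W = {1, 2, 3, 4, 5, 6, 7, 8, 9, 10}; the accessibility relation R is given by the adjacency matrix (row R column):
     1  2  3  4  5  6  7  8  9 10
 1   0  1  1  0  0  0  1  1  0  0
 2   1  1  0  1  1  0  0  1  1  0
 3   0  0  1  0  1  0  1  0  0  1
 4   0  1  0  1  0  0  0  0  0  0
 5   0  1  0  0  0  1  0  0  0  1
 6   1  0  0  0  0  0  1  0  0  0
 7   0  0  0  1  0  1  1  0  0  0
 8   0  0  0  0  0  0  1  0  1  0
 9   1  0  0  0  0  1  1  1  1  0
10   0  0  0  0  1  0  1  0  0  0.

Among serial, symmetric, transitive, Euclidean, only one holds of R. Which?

serial

Serial: yes — every world has a successor (e.g. 1 R 2).
Symmetric: no — 1 R 3 but not 3 R 1.
Transitive: no — 1 R 2 and 2 R 4, but not 1 R 4.
Euclidean: no — 1 R 2 and 1 R 3, but not 2 R 3.
Only serial holds.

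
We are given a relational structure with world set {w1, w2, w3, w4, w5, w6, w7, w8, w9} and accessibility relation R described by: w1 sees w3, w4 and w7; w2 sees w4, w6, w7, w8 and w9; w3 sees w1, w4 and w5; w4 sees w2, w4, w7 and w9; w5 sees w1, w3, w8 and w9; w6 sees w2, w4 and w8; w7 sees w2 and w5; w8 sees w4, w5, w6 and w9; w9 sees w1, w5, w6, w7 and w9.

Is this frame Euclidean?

No

Euclidean: no — w1 R w3 and w1 R w7, but not w3 R w7.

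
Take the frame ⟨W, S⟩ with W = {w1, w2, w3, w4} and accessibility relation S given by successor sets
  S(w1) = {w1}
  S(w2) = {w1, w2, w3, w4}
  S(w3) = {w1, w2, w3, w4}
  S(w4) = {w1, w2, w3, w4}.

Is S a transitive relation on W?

Transitive: yes — every two-step S-path is closed by a direct edge.

Yes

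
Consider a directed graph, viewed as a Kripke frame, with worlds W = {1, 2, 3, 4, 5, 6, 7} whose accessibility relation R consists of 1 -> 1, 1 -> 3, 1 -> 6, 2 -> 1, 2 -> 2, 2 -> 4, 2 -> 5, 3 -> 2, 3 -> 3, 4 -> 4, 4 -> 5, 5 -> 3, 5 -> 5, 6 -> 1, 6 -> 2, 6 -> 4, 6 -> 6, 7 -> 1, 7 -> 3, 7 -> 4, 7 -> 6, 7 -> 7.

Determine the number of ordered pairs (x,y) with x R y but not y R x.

13

Enumerating: (1,3), (2,1), (2,4), (2,5), (3,2), (4,5), (5,3), (6,2), (6,4), (7,1), (7,3), (7,4), (7,6).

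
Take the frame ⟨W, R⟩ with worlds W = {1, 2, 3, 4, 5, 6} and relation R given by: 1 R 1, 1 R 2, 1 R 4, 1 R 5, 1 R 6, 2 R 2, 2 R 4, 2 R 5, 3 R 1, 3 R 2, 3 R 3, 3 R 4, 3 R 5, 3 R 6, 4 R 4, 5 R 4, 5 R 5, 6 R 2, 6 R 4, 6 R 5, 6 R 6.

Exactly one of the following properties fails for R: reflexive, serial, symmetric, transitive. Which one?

symmetric

Reflexive: yes — every world is R-related to itself.
Serial: yes — every world has a successor (e.g. 1 R 1).
Symmetric: no — 1 R 2 but not 2 R 1.
Transitive: yes — every two-step R-path is closed by a direct edge.
Only symmetric fails.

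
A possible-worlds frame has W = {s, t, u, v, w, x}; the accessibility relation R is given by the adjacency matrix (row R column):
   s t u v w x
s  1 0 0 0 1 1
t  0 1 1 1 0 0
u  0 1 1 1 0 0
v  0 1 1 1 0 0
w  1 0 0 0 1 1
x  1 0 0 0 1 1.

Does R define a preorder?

Yes

Reflexive: yes — every world is R-related to itself.
Transitive: yes — every two-step R-path is closed by a direct edge.
So R is a preorder.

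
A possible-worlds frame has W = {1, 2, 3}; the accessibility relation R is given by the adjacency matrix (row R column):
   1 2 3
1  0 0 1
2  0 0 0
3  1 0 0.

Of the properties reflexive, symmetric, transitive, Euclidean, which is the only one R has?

symmetric

Reflexive: no — 1 is not related to itself.
Symmetric: yes — every pair in R has its reverse in R.
Transitive: no — 1 R 3 and 3 R 1, but not 1 R 1.
Euclidean: no — 1 R 3 and 1 R 3, but not 3 R 3.
Only symmetric holds.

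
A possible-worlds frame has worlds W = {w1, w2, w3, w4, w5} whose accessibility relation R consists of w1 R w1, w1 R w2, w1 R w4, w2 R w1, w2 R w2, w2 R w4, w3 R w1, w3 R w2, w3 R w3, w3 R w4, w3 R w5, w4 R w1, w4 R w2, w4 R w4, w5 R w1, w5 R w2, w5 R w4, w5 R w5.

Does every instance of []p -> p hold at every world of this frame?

By correspondence theory, T is valid on a frame iff R is reflexive.
Reflexive: yes — every world is R-related to itself.

Yes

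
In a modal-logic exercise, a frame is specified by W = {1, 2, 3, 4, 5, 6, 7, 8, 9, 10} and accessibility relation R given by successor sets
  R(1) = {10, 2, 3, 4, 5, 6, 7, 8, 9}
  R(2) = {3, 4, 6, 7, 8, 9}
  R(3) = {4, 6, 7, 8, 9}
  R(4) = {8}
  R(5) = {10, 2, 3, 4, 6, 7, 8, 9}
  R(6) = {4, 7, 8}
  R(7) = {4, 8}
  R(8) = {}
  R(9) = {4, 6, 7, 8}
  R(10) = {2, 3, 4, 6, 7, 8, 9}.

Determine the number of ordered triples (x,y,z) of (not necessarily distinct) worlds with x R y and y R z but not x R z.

R is transitive; there are no such tuples.

0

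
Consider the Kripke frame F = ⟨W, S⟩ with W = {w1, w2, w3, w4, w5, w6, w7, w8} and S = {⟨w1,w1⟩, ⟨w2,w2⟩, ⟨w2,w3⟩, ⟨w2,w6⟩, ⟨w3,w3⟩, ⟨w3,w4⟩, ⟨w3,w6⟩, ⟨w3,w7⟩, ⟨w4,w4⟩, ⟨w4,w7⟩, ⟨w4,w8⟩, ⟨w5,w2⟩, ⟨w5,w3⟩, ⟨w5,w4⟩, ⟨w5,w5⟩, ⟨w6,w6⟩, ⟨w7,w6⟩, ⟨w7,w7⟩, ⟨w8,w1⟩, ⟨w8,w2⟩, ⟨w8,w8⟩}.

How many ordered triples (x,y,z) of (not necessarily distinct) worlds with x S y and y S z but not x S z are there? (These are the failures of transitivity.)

13

Enumerating: (w2,w3,w4), (w2,w3,w7), (w3,w4,w8), (w4,w7,w6), (w4,w8,w1), (w4,w8,w2), (w5,w2,w6), (w5,w3,w6), (w5,w3,w7), (w5,w4,w7), (w5,w4,w8), (w8,w2,w3), (w8,w2,w6).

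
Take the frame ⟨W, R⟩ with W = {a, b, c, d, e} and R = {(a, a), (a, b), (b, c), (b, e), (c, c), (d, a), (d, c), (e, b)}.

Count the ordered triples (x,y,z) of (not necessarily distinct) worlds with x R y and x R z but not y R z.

8

Enumerating: (a,b,a), (a,b,b), (b,c,e), (b,e,c), (b,e,e), (d,a,c), (d,c,a), (e,b,b).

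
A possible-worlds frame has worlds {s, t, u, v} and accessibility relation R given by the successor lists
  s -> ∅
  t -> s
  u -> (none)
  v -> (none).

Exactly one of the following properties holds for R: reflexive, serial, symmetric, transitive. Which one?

Reflexive: no — s is not related to itself.
Serial: no — s has no R-successor.
Symmetric: no — t R s but not s R t.
Transitive: yes — every two-step R-path is closed by a direct edge.
Only transitive holds.

transitive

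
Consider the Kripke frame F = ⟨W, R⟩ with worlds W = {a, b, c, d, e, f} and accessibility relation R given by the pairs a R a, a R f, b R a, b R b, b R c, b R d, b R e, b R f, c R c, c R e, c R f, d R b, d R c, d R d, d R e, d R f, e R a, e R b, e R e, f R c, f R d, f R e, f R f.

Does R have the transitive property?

Transitive: no — a R f and f R c, but not a R c.

No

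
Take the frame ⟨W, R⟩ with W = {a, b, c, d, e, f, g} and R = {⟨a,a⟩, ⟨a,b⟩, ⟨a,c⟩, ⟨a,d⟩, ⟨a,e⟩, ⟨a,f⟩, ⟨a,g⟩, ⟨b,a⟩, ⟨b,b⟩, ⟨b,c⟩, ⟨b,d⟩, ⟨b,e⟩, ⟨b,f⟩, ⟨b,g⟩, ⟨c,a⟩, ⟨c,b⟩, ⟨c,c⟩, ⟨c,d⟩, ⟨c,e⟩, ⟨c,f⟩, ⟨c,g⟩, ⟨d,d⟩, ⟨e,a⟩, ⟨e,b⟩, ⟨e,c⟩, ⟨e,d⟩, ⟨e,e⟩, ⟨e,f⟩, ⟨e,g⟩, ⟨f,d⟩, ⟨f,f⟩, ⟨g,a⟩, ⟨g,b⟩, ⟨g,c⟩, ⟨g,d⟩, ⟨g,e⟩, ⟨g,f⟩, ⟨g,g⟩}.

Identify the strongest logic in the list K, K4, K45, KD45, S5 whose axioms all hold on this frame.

Transitive (axiom 4): yes — every two-step R-path is closed by a direct edge.
Euclidean (axiom 5): no — a R d and a R b, but not d R b.
Serial (axiom D): yes — every world has a successor (e.g. a R a).
Reflexive (axiom T): yes — every world is R-related to itself.
So F validates K, K4; K45 would additionally require R to be Euclidean. The strongest is K4.

K4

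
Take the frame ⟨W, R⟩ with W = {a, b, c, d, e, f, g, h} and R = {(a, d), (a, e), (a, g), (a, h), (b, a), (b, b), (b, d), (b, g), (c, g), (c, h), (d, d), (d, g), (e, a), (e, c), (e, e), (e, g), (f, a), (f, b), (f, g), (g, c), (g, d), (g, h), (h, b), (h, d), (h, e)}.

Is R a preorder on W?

No

Reflexive: no — a is not related to itself.
Transitive: no — a R e and e R c, but not a R c.
So R is not a preorder.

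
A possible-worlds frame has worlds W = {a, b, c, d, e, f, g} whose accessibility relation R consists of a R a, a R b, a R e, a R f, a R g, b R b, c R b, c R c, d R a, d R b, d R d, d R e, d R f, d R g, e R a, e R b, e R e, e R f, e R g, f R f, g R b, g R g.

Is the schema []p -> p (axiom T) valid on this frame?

Axiom T corresponds to the accessibility relation being reflexive.
Reflexive: yes — every world is R-related to itself.

Yes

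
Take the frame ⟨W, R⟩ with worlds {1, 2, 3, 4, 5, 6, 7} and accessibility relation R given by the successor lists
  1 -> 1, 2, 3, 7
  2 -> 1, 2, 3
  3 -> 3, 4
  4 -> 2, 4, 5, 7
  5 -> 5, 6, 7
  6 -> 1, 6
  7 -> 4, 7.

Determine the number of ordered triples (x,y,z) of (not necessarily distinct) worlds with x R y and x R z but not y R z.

22

Enumerating: (1,2,7), (1,3,1), (1,3,2), (1,3,7), (1,7,1), (1,7,2), (1,7,3), (2,3,1), (2,3,2), (3,4,3), (4,2,4), (4,2,5), … and 10 more.
Total: 22.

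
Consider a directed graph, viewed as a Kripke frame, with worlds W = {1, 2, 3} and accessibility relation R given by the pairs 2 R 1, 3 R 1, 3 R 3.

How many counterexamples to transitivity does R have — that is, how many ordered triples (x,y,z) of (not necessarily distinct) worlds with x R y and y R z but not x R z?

R is transitive; there are no such tuples.

0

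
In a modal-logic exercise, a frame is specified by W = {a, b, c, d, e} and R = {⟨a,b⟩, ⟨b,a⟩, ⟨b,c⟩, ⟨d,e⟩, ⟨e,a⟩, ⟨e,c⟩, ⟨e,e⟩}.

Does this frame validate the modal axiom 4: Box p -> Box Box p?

By correspondence theory, 4 is valid on a frame iff R is transitive.
Transitive: no — a R b and b R c, but not a R c.

No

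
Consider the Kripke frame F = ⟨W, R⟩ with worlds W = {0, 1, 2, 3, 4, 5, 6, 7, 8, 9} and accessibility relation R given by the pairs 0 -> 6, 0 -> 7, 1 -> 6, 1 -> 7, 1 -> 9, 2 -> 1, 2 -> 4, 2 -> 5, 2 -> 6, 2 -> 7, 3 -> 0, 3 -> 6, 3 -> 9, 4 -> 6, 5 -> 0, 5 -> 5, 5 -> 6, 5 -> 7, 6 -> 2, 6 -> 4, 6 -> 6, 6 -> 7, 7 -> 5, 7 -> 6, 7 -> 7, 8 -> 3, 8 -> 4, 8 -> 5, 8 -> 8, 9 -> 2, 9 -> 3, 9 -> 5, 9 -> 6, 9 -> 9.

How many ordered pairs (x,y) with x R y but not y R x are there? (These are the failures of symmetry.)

Enumerating: (0,6), (0,7), (1,6), (1,7), (1,9), (2,1), (2,4), (2,5), (2,7), (3,0), (3,6), (5,0), … and 7 more.
Total: 19.

19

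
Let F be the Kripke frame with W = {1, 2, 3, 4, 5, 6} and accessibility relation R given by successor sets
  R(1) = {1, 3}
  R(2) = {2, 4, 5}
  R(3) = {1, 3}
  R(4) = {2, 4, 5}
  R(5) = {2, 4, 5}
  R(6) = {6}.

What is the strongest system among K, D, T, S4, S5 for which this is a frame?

Serial (axiom D): yes — every world has a successor (e.g. 1 R 1).
Reflexive (axiom T): yes — every world is R-related to itself.
Transitive (axiom 4): yes — every two-step R-path is closed by a direct edge.
Euclidean (axiom 5): yes — any two successors of a common world are R-related.
So F validates K, D, T, S4, S5. The strongest is S5.

S5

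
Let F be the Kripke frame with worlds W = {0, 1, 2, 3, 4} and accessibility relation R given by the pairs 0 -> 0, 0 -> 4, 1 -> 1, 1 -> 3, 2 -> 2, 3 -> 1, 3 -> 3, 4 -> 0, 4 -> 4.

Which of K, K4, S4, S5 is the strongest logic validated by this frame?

S5

Transitive (axiom 4): yes — every two-step R-path is closed by a direct edge.
Reflexive (axiom T): yes — every world is R-related to itself.
Euclidean (axiom 5): yes — any two successors of a common world are R-related.
So F validates K, K4, S4, S5. The strongest is S5.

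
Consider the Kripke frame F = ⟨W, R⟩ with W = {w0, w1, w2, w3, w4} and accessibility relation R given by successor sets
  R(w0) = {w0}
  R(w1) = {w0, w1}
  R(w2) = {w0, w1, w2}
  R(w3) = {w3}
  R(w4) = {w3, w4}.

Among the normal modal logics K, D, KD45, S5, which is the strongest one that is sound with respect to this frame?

Serial (axiom D): yes — every world has a successor (e.g. w0 R w0).
Euclidean (axiom 5): no — w2 R w0 and w2 R w1, but not w0 R w1.
Transitive (axiom 4): yes — every two-step R-path is closed by a direct edge.
Reflexive (axiom T): yes — every world is R-related to itself.
So F validates K, D; KD45 would additionally require R to be Euclidean. The strongest is D.

D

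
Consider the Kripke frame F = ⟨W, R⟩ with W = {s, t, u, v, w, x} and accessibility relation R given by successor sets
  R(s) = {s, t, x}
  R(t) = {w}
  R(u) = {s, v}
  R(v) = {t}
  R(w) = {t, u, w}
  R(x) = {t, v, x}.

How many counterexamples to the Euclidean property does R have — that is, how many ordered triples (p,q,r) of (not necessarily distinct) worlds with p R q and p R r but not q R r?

Enumerating: (s,t,s), (s,t,t), (s,t,x), (s,x,s), (u,s,v), (u,v,s), (u,v,v), (v,t,t), (w,t,t), (w,t,u), (w,u,t), (w,u,u), (w,u,w), (x,t,t), (x,t,v), (x,t,x), (x,v,v), (x,v,x).

18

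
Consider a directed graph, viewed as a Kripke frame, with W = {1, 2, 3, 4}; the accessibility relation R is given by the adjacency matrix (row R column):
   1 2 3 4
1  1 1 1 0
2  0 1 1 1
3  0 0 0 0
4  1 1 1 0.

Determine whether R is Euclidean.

Euclidean: no — 1 R 3 and 1 R 2, but not 3 R 2.

No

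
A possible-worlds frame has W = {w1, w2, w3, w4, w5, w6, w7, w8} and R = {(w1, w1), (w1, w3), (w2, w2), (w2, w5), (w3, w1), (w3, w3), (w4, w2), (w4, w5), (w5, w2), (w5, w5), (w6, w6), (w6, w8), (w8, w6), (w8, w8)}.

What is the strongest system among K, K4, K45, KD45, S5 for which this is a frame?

Transitive (axiom 4): yes — every two-step R-path is closed by a direct edge.
Euclidean (axiom 5): yes — any two successors of a common world are R-related.
Serial (axiom D): no — w7 has no R-successor.
Reflexive (axiom T): no — w4 is not related to itself.
So F validates K, K4, K45; KD45 would additionally require R to be serial. The strongest is K45.

K45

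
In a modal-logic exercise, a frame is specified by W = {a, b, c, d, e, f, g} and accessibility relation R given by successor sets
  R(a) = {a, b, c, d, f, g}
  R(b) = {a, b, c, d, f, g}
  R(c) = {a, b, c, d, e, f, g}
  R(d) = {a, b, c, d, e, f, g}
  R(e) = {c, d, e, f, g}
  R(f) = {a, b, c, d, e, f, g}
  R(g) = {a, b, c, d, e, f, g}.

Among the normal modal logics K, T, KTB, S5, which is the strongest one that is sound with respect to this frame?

Reflexive (axiom T): yes — every world is R-related to itself.
Symmetric (axiom B): yes — every pair in R has its reverse in R.
Euclidean (axiom 5): no — c R a and c R e, but not a R e.
So F validates K, T, KTB; S5 would additionally require R to be Euclidean. The strongest is KTB.

KTB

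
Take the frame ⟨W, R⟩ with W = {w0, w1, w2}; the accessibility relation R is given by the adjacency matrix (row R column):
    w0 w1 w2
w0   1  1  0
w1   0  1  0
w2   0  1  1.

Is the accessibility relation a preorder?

Reflexive: yes — every world is R-related to itself.
Transitive: yes — every two-step R-path is closed by a direct edge.
So R is a preorder.

Yes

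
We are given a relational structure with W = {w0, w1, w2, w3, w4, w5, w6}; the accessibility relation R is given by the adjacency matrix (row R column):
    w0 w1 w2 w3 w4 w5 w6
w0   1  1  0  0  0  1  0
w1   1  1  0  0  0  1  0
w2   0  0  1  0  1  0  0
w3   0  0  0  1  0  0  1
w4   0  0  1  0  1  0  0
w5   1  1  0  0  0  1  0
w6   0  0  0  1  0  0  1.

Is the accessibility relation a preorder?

Yes

Reflexive: yes — every world is R-related to itself.
Transitive: yes — every two-step R-path is closed by a direct edge.
So R is a preorder.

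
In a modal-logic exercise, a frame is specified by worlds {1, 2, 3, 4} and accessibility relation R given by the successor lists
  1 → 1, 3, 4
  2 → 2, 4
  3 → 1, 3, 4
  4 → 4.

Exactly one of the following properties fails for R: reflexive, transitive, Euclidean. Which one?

Euclidean

Reflexive: yes — every world is R-related to itself.
Transitive: yes — every two-step R-path is closed by a direct edge.
Euclidean: no — 1 R 4 and 1 R 3, but not 4 R 3.
Only Euclidean fails.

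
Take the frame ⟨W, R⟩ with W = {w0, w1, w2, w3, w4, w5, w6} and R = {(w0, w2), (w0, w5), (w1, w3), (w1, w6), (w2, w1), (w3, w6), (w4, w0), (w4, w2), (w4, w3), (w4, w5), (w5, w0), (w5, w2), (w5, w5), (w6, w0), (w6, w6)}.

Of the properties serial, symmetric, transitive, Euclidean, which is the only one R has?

Serial: yes — every world has a successor (e.g. w0 R w2).
Symmetric: no — w0 R w2 but not w2 R w0.
Transitive: no — w0 R w2 and w2 R w1, but not w0 R w1.
Euclidean: no — w0 R w2 and w0 R w5, but not w2 R w5.
Only serial holds.

serial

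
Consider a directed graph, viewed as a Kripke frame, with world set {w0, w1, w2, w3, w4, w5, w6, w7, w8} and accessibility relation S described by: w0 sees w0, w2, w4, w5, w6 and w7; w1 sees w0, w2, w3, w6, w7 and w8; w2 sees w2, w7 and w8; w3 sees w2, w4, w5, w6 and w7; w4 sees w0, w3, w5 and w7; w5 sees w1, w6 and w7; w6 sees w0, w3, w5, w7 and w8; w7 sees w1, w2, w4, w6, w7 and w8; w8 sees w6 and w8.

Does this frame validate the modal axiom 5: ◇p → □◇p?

No

Axiom 5 corresponds to the accessibility relation being Euclidean.
Euclidean: no — w0 S w2 and w0 S w4, but not w2 S w4.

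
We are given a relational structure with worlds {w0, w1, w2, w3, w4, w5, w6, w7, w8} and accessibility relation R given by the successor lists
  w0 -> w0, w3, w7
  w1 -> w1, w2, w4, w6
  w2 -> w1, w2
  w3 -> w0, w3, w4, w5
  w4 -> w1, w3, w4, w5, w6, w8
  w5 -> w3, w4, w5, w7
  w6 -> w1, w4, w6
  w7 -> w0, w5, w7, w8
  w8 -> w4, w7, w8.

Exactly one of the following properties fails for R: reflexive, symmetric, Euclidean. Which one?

Euclidean

Reflexive: yes — every world is R-related to itself.
Symmetric: yes — every pair in R has its reverse in R.
Euclidean: no — w0 R w3 and w0 R w7, but not w3 R w7.
Only Euclidean fails.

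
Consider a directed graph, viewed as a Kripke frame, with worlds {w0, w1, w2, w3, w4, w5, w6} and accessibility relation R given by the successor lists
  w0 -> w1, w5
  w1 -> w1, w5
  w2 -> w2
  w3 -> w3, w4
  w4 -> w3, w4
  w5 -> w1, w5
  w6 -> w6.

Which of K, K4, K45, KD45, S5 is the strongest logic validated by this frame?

Transitive (axiom 4): yes — every two-step R-path is closed by a direct edge.
Euclidean (axiom 5): yes — any two successors of a common world are R-related.
Serial (axiom D): yes — every world has a successor (e.g. w0 R w1).
Reflexive (axiom T): no — w0 is not related to itself.
So F validates K, K4, K45, KD45; S5 would additionally require R to be reflexive. The strongest is KD45.

KD45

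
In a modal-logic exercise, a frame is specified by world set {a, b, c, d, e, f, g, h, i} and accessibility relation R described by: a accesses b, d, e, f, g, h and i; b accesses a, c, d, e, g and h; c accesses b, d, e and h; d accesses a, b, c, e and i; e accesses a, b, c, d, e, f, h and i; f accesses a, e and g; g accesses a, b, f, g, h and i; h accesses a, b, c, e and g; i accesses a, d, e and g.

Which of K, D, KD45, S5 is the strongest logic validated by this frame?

Serial (axiom D): yes — every world has a successor (e.g. a R b).
Euclidean (axiom 5): no — a R b and a R f, but not b R f.
Transitive (axiom 4): no — a R b and b R c, but not a R c.
Reflexive (axiom T): no — a is not related to itself.
So F validates K, D; KD45 would additionally require R to be Euclidean and transitive. The strongest is D.

D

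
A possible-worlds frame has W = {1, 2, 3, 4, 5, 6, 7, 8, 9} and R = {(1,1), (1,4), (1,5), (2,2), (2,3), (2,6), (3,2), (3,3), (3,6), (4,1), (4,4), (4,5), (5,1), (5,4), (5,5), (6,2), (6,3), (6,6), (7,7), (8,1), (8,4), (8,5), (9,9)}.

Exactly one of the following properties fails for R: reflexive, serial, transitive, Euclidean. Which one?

Reflexive: no — 8 is not related to itself.
Serial: yes — every world has a successor (e.g. 1 R 1).
Transitive: yes — every two-step R-path is closed by a direct edge.
Euclidean: yes — any two successors of a common world are R-related.
Only reflexive fails.

reflexive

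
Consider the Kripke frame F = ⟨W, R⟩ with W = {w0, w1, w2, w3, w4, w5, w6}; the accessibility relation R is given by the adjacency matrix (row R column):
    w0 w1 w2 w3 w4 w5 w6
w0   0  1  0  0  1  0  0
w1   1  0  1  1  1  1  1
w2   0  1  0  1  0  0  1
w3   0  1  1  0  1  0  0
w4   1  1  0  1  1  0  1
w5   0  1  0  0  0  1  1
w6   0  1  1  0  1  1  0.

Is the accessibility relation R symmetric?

Symmetric: yes — every pair in R has its reverse in R.

Yes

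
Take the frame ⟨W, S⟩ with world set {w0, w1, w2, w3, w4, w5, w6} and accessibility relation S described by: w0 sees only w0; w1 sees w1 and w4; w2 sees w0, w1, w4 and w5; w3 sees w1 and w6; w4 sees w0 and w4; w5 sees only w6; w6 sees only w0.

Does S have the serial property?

Serial: yes — every world has a successor (e.g. w0 S w0).

Yes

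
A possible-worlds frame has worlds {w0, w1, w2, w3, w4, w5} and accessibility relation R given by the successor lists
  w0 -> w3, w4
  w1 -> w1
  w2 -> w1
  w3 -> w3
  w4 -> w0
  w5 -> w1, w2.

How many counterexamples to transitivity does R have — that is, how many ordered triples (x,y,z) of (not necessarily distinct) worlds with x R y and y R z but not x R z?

Enumerating: (w0,w4,w0), (w4,w0,w3), (w4,w0,w4).

3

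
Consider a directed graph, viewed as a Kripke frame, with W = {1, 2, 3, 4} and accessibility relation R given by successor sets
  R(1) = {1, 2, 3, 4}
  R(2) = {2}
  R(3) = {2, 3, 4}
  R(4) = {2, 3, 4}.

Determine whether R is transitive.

Yes

Transitive: yes — every two-step R-path is closed by a direct edge.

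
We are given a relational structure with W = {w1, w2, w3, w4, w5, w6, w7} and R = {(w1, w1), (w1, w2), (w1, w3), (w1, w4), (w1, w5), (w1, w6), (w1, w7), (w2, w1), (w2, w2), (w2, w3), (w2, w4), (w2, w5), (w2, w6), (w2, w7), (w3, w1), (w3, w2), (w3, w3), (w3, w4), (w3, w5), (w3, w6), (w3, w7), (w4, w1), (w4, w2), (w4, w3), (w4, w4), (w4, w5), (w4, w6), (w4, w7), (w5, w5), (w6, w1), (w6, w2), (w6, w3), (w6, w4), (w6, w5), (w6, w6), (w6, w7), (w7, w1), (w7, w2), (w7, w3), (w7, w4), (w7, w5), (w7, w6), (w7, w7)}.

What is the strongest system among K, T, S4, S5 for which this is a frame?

S4

Reflexive (axiom T): yes — every world is R-related to itself.
Transitive (axiom 4): yes — every two-step R-path is closed by a direct edge.
Euclidean (axiom 5): no — w1 R w5 and w1 R w2, but not w5 R w2.
So F validates K, T, S4; S5 would additionally require R to be Euclidean. The strongest is S4.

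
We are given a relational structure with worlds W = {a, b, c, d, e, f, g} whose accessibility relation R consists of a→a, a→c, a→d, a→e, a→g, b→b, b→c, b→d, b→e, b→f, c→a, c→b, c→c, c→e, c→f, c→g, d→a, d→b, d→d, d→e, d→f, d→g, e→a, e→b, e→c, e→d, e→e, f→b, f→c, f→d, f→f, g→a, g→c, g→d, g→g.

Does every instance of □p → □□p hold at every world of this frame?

The schema 4 characterises exactly the transitive frames.
Transitive: no — a R c and c R b, but not a R b.

No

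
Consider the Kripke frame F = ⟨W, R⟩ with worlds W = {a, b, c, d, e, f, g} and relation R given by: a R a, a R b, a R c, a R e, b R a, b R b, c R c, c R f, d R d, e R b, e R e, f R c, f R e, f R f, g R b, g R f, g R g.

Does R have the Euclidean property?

Euclidean: no — a R b and a R c, but not b R c.

No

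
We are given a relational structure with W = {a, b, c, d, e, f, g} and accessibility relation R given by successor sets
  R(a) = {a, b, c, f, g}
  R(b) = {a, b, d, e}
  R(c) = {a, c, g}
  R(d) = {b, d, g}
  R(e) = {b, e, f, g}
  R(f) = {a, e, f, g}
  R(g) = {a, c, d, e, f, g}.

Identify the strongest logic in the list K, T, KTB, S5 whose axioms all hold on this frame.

KTB

Reflexive (axiom T): yes — every world is R-related to itself.
Symmetric (axiom B): yes — every pair in R has its reverse in R.
Euclidean (axiom 5): no — a R b and a R c, but not b R c.
So F validates K, T, KTB; S5 would additionally require R to be Euclidean. The strongest is KTB.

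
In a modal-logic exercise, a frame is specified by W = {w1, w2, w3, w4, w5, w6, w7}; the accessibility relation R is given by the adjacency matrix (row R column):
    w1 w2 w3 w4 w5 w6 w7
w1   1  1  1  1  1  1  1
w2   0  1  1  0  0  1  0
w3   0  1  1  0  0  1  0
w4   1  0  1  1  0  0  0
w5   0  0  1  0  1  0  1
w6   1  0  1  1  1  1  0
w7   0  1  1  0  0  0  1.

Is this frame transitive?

No

Transitive: no — w2 R w6 and w6 R w1, but not w2 R w1.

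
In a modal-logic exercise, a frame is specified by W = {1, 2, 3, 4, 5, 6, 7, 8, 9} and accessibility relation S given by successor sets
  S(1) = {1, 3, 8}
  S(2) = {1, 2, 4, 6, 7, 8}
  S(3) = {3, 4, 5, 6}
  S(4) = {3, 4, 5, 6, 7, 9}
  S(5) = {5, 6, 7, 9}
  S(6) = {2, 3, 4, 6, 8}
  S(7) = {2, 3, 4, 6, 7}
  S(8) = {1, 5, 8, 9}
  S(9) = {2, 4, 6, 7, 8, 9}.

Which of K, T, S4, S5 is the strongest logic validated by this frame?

T

Reflexive (axiom T): yes — every world is S-related to itself.
Transitive (axiom 4): no — 1 S 3 and 3 S 4, but not 1 S 4.
Euclidean (axiom 5): no — 1 S 3 and 1 S 8, but not 3 S 8.
So F validates K, T; S4 would additionally require S to be transitive. The strongest is T.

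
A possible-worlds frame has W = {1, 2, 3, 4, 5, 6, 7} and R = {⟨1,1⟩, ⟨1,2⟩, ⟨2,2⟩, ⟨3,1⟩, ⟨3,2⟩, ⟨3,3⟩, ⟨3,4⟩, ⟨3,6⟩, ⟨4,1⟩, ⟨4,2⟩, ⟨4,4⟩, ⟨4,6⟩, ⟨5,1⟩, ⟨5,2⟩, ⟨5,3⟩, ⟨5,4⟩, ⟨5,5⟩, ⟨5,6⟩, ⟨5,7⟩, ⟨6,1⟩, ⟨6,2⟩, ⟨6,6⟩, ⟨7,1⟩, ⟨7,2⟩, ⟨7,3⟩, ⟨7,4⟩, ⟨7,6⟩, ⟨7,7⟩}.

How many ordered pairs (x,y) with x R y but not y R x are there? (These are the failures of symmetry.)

21

Enumerating: (1,2), (3,1), (3,2), (3,4), (3,6), (4,1), (4,2), (4,6), (5,1), (5,2), (5,3), (5,4), … and 9 more.
Total: 21.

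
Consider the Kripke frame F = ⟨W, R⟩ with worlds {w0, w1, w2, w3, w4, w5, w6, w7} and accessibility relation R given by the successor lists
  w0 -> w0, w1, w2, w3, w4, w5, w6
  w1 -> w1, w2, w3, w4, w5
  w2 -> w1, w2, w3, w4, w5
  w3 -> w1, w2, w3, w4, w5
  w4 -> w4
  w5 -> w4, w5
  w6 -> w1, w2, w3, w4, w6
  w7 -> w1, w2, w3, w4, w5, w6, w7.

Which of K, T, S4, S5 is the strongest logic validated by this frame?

Reflexive (axiom T): yes — every world is R-related to itself.
Transitive (axiom 4): no — w6 R w1 and w1 R w5, but not w6 R w5.
Euclidean (axiom 5): no — w0 R w1 and w0 R w6, but not w1 R w6.
So F validates K, T; S4 would additionally require R to be transitive. The strongest is T.

T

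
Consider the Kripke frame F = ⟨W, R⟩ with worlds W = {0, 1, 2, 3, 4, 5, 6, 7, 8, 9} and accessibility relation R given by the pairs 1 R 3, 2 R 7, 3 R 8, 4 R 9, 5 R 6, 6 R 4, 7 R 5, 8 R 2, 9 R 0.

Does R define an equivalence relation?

Reflexive: no — 0 is not related to itself.
Symmetric: no — 1 R 3 but not 3 R 1.
Transitive: no — 1 R 3 and 3 R 8, but not 1 R 8.
So R is not an equivalence relation.

No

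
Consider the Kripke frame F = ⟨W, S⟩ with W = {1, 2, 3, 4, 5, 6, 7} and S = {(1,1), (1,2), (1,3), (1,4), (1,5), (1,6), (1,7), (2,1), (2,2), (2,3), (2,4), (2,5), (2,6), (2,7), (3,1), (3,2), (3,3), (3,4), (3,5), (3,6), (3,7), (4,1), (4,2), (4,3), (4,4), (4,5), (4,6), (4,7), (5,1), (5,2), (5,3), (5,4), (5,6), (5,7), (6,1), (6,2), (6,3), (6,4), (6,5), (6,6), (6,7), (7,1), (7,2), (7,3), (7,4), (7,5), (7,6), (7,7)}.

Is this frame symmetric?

Yes

Symmetric: yes — every pair in S has its reverse in S.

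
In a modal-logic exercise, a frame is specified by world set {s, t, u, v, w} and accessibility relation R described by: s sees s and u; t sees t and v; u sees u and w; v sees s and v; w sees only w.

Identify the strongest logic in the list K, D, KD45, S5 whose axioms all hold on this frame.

D

Serial (axiom D): yes — every world has a successor (e.g. s R s).
Euclidean (axiom 5): no — s R u and s R s, but not u R s.
Transitive (axiom 4): no — s R u and u R w, but not s R w.
Reflexive (axiom T): yes — every world is R-related to itself.
So F validates K, D; KD45 would additionally require R to be Euclidean and transitive. The strongest is D.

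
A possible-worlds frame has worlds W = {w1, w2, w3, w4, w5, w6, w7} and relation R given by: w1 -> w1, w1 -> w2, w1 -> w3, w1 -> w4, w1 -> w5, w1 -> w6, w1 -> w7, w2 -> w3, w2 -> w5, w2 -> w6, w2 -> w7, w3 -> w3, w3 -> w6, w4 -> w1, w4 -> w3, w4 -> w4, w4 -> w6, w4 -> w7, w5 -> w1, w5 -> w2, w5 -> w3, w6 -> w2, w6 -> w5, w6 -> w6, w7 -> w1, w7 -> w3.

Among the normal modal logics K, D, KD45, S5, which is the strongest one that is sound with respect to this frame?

D

Serial (axiom D): yes — every world has a successor (e.g. w1 R w1).
Euclidean (axiom 5): no — w1 R w2 and w1 R w4, but not w2 R w4.
Transitive (axiom 4): no — w2 R w5 and w5 R w1, but not w2 R w1.
Reflexive (axiom T): no — w2 is not related to itself.
So F validates K, D; KD45 would additionally require R to be Euclidean and transitive. The strongest is D.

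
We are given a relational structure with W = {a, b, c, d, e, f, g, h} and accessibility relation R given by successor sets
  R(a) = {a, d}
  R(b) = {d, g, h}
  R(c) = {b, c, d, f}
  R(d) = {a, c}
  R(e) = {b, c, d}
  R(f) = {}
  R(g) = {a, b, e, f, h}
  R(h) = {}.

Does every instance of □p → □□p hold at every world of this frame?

No

The schema 4 characterises exactly the transitive frames.
Transitive: no — a R d and d R c, but not a R c.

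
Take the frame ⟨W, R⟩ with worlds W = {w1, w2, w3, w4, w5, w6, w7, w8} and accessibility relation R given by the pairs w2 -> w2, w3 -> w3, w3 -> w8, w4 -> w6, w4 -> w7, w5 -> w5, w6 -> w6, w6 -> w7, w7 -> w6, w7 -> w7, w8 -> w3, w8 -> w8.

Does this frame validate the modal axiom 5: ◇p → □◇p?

Yes

Axiom 5 corresponds to the accessibility relation being Euclidean.
Euclidean: yes — any two successors of a common world are R-related.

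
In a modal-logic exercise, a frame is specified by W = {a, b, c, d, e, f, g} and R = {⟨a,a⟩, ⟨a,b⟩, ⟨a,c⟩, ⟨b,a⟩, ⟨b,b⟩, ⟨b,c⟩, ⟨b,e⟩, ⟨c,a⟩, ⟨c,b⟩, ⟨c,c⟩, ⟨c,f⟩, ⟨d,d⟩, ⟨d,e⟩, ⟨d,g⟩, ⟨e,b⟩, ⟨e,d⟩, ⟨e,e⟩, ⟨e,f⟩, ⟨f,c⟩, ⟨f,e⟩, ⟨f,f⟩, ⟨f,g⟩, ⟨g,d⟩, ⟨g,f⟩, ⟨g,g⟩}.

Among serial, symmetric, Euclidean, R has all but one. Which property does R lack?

Euclidean

Serial: yes — every world has a successor (e.g. a R a).
Symmetric: yes — every pair in R has its reverse in R.
Euclidean: no — b R a and b R e, but not a R e.
Only Euclidean fails.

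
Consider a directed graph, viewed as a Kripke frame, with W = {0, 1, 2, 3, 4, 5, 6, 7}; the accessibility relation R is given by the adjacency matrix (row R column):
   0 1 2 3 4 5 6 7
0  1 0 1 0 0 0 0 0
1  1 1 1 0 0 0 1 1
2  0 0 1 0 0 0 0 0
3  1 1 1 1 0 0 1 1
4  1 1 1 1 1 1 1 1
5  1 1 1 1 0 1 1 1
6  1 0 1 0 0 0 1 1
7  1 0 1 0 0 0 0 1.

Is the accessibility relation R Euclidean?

Euclidean: no — 1 R 0 and 1 R 6, but not 0 R 6.

No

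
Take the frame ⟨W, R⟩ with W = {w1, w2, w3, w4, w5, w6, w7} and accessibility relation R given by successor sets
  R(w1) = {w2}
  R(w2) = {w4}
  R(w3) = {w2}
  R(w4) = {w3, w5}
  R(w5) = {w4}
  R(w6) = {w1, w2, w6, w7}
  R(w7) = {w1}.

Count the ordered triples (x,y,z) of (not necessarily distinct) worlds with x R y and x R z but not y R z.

Enumerating: (w1,w2,w2), (w2,w4,w4), (w3,w2,w2), (w4,w3,w3), (w4,w3,w5), (w4,w5,w3), (w4,w5,w5), (w5,w4,w4), (w6,w1,w1), (w6,w1,w6), (w6,w1,w7), (w6,w2,w1), … and 7 more.
Total: 19.

19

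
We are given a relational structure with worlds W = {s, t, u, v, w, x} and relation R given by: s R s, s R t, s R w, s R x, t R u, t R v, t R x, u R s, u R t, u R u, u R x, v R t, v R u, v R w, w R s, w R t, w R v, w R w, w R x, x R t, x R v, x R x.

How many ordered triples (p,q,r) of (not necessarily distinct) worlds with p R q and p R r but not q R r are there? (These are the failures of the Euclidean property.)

Enumerating: (s,t,s), (s,t,t), (s,t,w), (s,x,s), (s,x,w), (t,u,v), (t,v,v), (t,v,x), (t,x,u), (u,s,u), (u,t,s), (u,t,t), … and 18 more.
Total: 30.

30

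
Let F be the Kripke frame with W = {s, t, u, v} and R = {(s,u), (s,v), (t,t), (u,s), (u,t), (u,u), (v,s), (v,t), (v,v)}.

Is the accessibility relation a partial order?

Reflexive: no — s is not related to itself.
Transitive: no — s R u and u R t, but not s R t.
Antisymmetric: no — s R u and u R s with s ≠ u.
So R is not a partial order.

No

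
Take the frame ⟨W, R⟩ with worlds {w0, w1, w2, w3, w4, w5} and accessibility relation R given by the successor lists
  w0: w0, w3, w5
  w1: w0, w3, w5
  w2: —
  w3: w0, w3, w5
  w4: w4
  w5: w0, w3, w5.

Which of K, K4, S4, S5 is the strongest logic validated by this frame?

Transitive (axiom 4): yes — every two-step R-path is closed by a direct edge.
Reflexive (axiom T): no — w1 is not related to itself.
Euclidean (axiom 5): yes — any two successors of a common world are R-related.
So F validates K, K4; S4 would additionally require R to be reflexive. The strongest is K4.

K4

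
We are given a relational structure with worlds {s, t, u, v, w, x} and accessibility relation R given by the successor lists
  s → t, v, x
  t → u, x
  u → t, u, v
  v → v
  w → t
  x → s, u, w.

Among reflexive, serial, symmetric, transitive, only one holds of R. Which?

serial

Reflexive: no — s is not related to itself.
Serial: yes — every world has a successor (e.g. s R t).
Symmetric: no — s R t but not t R s.
Transitive: no — s R t and t R u, but not s R u.
Only serial holds.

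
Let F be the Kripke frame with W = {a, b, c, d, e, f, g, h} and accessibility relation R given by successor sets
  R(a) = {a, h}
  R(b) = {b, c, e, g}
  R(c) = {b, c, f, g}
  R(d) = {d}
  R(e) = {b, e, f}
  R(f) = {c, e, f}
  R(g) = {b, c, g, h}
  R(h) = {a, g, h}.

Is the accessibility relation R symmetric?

Yes

Symmetric: yes — every pair in R has its reverse in R.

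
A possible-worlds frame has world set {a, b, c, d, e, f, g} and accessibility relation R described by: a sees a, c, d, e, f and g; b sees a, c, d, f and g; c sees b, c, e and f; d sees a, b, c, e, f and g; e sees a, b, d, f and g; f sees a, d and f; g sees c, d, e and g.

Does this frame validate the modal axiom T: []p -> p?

The schema T characterises exactly the reflexive frames.
Reflexive: no — b is not related to itself.

No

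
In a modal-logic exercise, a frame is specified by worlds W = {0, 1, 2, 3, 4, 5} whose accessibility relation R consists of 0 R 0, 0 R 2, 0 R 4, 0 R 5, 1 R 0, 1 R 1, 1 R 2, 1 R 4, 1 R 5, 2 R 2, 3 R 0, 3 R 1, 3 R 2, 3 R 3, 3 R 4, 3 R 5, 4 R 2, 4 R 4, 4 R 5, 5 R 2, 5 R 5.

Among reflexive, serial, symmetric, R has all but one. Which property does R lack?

Reflexive: yes — every world is R-related to itself.
Serial: yes — every world has a successor (e.g. 0 R 0).
Symmetric: no — 0 R 2 but not 2 R 0.
Only symmetric fails.

symmetric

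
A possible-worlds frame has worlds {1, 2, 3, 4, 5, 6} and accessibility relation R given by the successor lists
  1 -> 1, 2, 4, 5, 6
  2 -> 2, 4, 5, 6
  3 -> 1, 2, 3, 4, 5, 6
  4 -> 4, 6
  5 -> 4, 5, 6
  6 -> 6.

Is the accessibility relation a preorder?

Reflexive: yes — every world is R-related to itself.
Transitive: yes — every two-step R-path is closed by a direct edge.
So R is a preorder.

Yes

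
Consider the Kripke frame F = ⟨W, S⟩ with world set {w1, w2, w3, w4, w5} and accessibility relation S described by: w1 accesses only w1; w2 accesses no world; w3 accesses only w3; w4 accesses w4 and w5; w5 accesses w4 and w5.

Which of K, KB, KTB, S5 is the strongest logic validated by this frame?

KB

Symmetric (axiom B): yes — every pair in S has its reverse in S.
Reflexive (axiom T): no — w2 is not related to itself.
Euclidean (axiom 5): yes — any two successors of a common world are S-related.
So F validates K, KB; KTB would additionally require S to be reflexive. The strongest is KB.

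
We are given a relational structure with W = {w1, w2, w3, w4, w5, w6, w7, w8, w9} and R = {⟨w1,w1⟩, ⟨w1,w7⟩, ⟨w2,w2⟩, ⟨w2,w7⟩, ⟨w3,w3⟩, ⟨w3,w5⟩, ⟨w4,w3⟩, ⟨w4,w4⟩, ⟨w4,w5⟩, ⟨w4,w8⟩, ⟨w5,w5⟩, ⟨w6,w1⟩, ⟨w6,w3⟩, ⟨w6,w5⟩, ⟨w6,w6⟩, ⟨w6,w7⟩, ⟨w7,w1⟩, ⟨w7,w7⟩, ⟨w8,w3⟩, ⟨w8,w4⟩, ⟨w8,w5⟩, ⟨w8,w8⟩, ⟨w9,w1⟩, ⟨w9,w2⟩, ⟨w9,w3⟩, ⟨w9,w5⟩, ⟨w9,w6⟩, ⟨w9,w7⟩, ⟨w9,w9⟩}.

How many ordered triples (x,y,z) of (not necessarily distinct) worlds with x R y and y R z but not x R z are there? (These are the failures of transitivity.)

Enumerating: (w2,w7,w1).

1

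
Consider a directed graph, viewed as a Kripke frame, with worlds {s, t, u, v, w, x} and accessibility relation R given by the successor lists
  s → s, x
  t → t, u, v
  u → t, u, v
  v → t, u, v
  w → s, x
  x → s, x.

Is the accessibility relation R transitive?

Yes

Transitive: yes — every two-step R-path is closed by a direct edge.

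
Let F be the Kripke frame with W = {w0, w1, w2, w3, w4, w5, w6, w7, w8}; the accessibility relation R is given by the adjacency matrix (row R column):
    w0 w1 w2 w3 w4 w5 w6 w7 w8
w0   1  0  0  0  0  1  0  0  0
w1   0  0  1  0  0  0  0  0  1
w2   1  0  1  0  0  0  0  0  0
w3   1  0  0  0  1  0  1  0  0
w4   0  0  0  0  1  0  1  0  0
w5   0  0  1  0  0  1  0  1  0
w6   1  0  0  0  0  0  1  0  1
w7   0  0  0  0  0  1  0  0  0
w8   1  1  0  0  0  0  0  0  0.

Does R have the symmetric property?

Symmetric: no — w0 R w5 but not w5 R w0.

No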